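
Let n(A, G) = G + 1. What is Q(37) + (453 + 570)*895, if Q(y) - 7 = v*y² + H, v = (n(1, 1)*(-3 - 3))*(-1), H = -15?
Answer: 932005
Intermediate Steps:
n(A, G) = 1 + G
v = 12 (v = ((1 + 1)*(-3 - 3))*(-1) = (2*(-6))*(-1) = -12*(-1) = 12)
Q(y) = -8 + 12*y² (Q(y) = 7 + (12*y² - 15) = 7 + (-15 + 12*y²) = -8 + 12*y²)
Q(37) + (453 + 570)*895 = (-8 + 12*37²) + (453 + 570)*895 = (-8 + 12*1369) + 1023*895 = (-8 + 16428) + 915585 = 16420 + 915585 = 932005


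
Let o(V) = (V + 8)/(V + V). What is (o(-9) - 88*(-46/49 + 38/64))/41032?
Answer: 53657/72380448 ≈ 0.00074132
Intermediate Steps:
o(V) = (8 + V)/(2*V) (o(V) = (8 + V)/((2*V)) = (8 + V)*(1/(2*V)) = (8 + V)/(2*V))
(o(-9) - 88*(-46/49 + 38/64))/41032 = ((½)*(8 - 9)/(-9) - 88*(-46/49 + 38/64))/41032 = ((½)*(-⅑)*(-1) - 88*(-46*1/49 + 38*(1/64)))*(1/41032) = (1/18 - 88*(-46/49 + 19/32))*(1/41032) = (1/18 - 88*(-541/1568))*(1/41032) = (1/18 + 5951/196)*(1/41032) = (53657/1764)*(1/41032) = 53657/72380448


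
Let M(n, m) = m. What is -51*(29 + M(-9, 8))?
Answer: -1887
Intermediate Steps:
-51*(29 + M(-9, 8)) = -51*(29 + 8) = -51*37 = -1887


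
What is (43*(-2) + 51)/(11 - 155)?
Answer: 35/144 ≈ 0.24306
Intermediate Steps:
(43*(-2) + 51)/(11 - 155) = (-86 + 51)/(-144) = -1/144*(-35) = 35/144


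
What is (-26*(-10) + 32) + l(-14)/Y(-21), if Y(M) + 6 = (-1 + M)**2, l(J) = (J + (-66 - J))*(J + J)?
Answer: 70712/239 ≈ 295.87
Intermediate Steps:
l(J) = -132*J
Y(M) = -6 + (-1 + M)**2
(-26*(-10) + 32) + l(-14)/Y(-21) = (-26*(-10) + 32) + (-132*(-14))/(-6 + (-1 - 21)**2) = (260 + 32) + 1848/(-6 + (-22)**2) = 292 + 1848/(-6 + 484) = 292 + 1848/478 = 292 + 1848*(1/478) = 292 + 924/239 = 70712/239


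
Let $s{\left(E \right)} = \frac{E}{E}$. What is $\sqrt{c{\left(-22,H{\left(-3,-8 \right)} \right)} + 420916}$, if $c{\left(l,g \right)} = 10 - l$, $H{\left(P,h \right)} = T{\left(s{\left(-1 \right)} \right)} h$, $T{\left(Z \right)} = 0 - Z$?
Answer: $6 \sqrt{11693} \approx 648.8$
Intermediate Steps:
$s{\left(E \right)} = 1$
$T{\left(Z \right)} = - Z$
$H{\left(P,h \right)} = - h$ ($H{\left(P,h \right)} = \left(-1\right) 1 h = - h$)
$\sqrt{c{\left(-22,H{\left(-3,-8 \right)} \right)} + 420916} = \sqrt{\left(10 - -22\right) + 420916} = \sqrt{\left(10 + 22\right) + 420916} = \sqrt{32 + 420916} = \sqrt{420948} = 6 \sqrt{11693}$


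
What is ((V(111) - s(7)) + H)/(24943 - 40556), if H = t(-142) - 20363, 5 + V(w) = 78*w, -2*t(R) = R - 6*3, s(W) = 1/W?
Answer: 81411/109291 ≈ 0.74490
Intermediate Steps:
t(R) = 9 - R/2 (t(R) = -(R - 6*3)/2 = -(R - 18)/2 = -(-18 + R)/2 = 9 - R/2)
V(w) = -5 + 78*w
H = -20283 (H = (9 - ½*(-142)) - 20363 = (9 + 71) - 20363 = 80 - 20363 = -20283)
((V(111) - s(7)) + H)/(24943 - 40556) = (((-5 + 78*111) - 1/7) - 20283)/(24943 - 40556) = (((-5 + 8658) - 1*⅐) - 20283)/(-15613) = ((8653 - ⅐) - 20283)*(-1/15613) = (60570/7 - 20283)*(-1/15613) = -81411/7*(-1/15613) = 81411/109291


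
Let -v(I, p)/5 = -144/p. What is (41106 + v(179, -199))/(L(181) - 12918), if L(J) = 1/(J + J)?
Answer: -60427212/18991565 ≈ -3.1818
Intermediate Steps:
L(J) = 1/(2*J)
v(I, p) = 720/p (v(I, p) = -(-720)/p = 720/p)
(41106 + v(179, -199))/(L(181) - 12918) = (41106 + 720/(-199))/((1/2)/181 - 12918) = (41106 + 720*(-1/199))/((1/2)*(1/181) - 12918) = (41106 - 720/199)/(1/362 - 12918) = 8179374/(199*(-4676315/362)) = (8179374/199)*(-362/4676315) = -60427212/18991565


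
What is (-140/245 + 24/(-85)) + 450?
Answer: 267242/595 ≈ 449.15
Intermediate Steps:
(-140/245 + 24/(-85)) + 450 = (-140*1/245 + 24*(-1/85)) + 450 = (-4/7 - 24/85) + 450 = -508/595 + 450 = 267242/595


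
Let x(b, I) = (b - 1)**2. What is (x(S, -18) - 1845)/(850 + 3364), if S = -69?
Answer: 3055/4214 ≈ 0.72496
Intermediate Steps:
x(b, I) = (-1 + b)**2
(x(S, -18) - 1845)/(850 + 3364) = ((-1 - 69)**2 - 1845)/(850 + 3364) = ((-70)**2 - 1845)/4214 = (4900 - 1845)*(1/4214) = 3055*(1/4214) = 3055/4214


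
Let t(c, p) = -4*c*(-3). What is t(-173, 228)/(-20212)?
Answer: 519/5053 ≈ 0.10271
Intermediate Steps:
t(c, p) = 12*c
t(-173, 228)/(-20212) = (12*(-173))/(-20212) = -2076*(-1/20212) = 519/5053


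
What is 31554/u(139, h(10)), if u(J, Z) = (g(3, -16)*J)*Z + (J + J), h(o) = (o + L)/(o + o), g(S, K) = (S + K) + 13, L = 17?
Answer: 15777/139 ≈ 113.50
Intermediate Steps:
g(S, K) = 13 + K + S (g(S, K) = (K + S) + 13 = 13 + K + S)
h(o) = (17 + o)/(2*o) (h(o) = (o + 17)/(o + o) = (17 + o)/((2*o)) = (17 + o)*(1/(2*o)) = (17 + o)/(2*o))
u(J, Z) = 2*J (u(J, Z) = ((13 - 16 + 3)*J)*Z + (J + J) = (0*J)*Z + 2*J = 0*Z + 2*J = 0 + 2*J = 2*J)
31554/u(139, h(10)) = 31554/((2*139)) = 31554/278 = 31554*(1/278) = 15777/139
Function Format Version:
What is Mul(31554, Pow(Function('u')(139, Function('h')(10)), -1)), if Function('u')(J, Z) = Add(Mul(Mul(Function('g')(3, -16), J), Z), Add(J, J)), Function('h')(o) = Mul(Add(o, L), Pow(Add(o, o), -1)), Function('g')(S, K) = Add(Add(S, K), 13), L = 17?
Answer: Rational(15777, 139) ≈ 113.50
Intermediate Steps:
Function('g')(S, K) = Add(13, K, S) (Function('g')(S, K) = Add(Add(K, S), 13) = Add(13, K, S))
Function('h')(o) = Mul(Rational(1, 2), Pow(o, -1), Add(17, o)) (Function('h')(o) = Mul(Add(o, 17), Pow(Add(o, o), -1)) = Mul(Add(17, o), Pow(Mul(2, o), -1)) = Mul(Add(17, o), Mul(Rational(1, 2), Pow(o, -1))) = Mul(Rational(1, 2), Pow(o, -1), Add(17, o)))
Function('u')(J, Z) = Mul(2, J) (Function('u')(J, Z) = Add(Mul(Mul(Add(13, -16, 3), J), Z), Add(J, J)) = Add(Mul(Mul(0, J), Z), Mul(2, J)) = Add(Mul(0, Z), Mul(2, J)) = Add(0, Mul(2, J)) = Mul(2, J))
Mul(31554, Pow(Function('u')(139, Function('h')(10)), -1)) = Mul(31554, Pow(Mul(2, 139), -1)) = Mul(31554, Pow(278, -1)) = Mul(31554, Rational(1, 278)) = Rational(15777, 139)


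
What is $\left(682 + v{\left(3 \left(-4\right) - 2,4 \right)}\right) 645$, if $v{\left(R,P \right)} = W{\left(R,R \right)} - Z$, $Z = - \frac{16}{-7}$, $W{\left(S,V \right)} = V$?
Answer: $\frac{3005700}{7} \approx 4.2939 \cdot 10^{5}$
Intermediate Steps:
$Z = \frac{16}{7}$ ($Z = \left(-16\right) \left(- \frac{1}{7}\right) = \frac{16}{7} \approx 2.2857$)
$v{\left(R,P \right)} = - \frac{16}{7} + R$ ($v{\left(R,P \right)} = R - \frac{16}{7} = - \frac{16}{7} + R$)
$\left(682 + v{\left(3 \left(-4\right) - 2,4 \right)}\right) 645 = \left(682 + \left(- \frac{16}{7} + \left(3 \left(-4\right) - 2\right)\right)\right) 645 = \left(682 - \frac{114}{7}\right) 645 = \frac{4660}{7} \cdot 645 = \frac{3005700}{7}$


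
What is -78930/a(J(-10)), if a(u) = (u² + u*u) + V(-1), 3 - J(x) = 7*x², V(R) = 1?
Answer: -26310/323873 ≈ -0.081236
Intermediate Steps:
J(x) = 3 - 7*x²
a(u) = 1 + 2*u² (a(u) = (u² + u*u) + 1 = (u² + u²) + 1 = 2*u² + 1 = 1 + 2*u²)
-78930/a(J(-10)) = -78930/(1 + 2*(3 - 7*(-10)²)²) = -78930/(1 + 2*(3 - 7*100)²) = -78930/(1 + 2*(3 - 700)²) = -78930/(1 + 2*(-697)²) = -78930/(1 + 2*485809) = -78930/(1 + 971618) = -78930/971619 = -78930*1/971619 = -26310/323873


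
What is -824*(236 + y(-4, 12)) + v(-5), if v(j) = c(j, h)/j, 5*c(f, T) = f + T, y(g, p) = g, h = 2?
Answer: -4779197/25 ≈ -1.9117e+5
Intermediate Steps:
c(f, T) = T/5 + f/5 (c(f, T) = (f + T)/5 = (T + f)/5 = T/5 + f/5)
v(j) = (2/5 + j/5)/j (v(j) = ((1/5)*2 + j/5)/j = (2/5 + j/5)/j)
-824*(236 + y(-4, 12)) + v(-5) = -824*(236 - 4) + (1/5)*(2 - 5)/(-5) = -824*232 + (1/5)*(-1/5)*(-3) = -191168 + 3/25 = -4779197/25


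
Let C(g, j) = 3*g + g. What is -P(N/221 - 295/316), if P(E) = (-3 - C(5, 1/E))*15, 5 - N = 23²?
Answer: 345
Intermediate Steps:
N = -524 (N = 5 - 1*23² = 5 - 1*529 = 5 - 529 = -524)
C(g, j) = 4*g
P(E) = -345 (P(E) = (-3 - 4*5)*15 = (-3 - 1*20)*15 = (-3 - 20)*15 = -23*15 = -345)
-P(N/221 - 295/316) = -1*(-345) = 345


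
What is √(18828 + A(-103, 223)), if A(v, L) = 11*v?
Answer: √17695 ≈ 133.02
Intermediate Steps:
√(18828 + A(-103, 223)) = √(18828 + 11*(-103)) = √(18828 - 1133) = √17695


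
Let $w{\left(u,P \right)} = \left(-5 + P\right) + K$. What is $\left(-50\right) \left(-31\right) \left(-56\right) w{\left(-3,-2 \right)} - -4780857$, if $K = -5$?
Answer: $5822457$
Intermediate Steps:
$w{\left(u,P \right)} = -10 + P$ ($w{\left(u,P \right)} = \left(-5 + P\right) - 5 = -10 + P$)
$\left(-50\right) \left(-31\right) \left(-56\right) w{\left(-3,-2 \right)} - -4780857 = \left(-50\right) \left(-31\right) \left(-56\right) \left(-10 - 2\right) - -4780857 = 1550 \left(-56\right) \left(-12\right) + 4780857 = \left(-86800\right) \left(-12\right) + 4780857 = 1041600 + 4780857 = 5822457$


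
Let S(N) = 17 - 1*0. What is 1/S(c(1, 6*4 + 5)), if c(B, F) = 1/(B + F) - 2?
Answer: 1/17 ≈ 0.058824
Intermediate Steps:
c(B, F) = -2 + 1/(B + F)
S(N) = 17 (S(N) = 17 + 0 = 17)
1/S(c(1, 6*4 + 5)) = 1/17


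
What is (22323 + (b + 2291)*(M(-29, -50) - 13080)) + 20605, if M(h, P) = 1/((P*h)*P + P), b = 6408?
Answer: -8251836428299/72550 ≈ -1.1374e+8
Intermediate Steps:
M(h, P) = 1/(P + h*P²) (M(h, P) = 1/(h*P² + P) = 1/(P + h*P²))
(22323 + (b + 2291)*(M(-29, -50) - 13080)) + 20605 = (22323 + (6408 + 2291)*(1/((-50)*(1 - 50*(-29))) - 13080)) + 20605 = (22323 + 8699*(-1/(50*(1 + 1450)) - 13080)) + 20605 = (22323 + 8699*(-1/50/1451 - 13080)) + 20605 = (22323 + 8699*(-1/50*1/1451 - 13080)) + 20605 = (22323 + 8699*(-1/72550 - 13080)) + 20605 = (22323 + 8699*(-948954001/72550)) + 20605 = (22323 - 8254950854699/72550) + 20605 = -8253331321049/72550 + 20605 = -8251836428299/72550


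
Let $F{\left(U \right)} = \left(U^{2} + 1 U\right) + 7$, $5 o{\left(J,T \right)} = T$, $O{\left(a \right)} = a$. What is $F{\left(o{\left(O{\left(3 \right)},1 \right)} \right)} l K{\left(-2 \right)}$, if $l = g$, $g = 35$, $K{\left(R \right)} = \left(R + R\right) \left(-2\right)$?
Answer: $\frac{10136}{5} \approx 2027.2$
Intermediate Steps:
$K{\left(R \right)} = - 4 R$ ($K{\left(R \right)} = 2 R \left(-2\right) = - 4 R$)
$o{\left(J,T \right)} = \frac{T}{5}$
$l = 35$
$F{\left(U \right)} = 7 + U + U^{2}$ ($F{\left(U \right)} = \left(U^{2} + U\right) + 7 = \left(U + U^{2}\right) + 7 = 7 + U + U^{2}$)
$F{\left(o{\left(O{\left(3 \right)},1 \right)} \right)} l K{\left(-2 \right)} = \left(7 + \frac{1}{5} \cdot 1 + \left(\frac{1}{5} \cdot 1\right)^{2}\right) 35 \left(\left(-4\right) \left(-2\right)\right) = \left(7 + \frac{1}{5} + \left(\frac{1}{5}\right)^{2}\right) 35 \cdot 8 = \left(7 + \frac{1}{5} + \frac{1}{25}\right) 35 \cdot 8 = \frac{181}{25} \cdot 35 \cdot 8 = \frac{1267}{5} \cdot 8 = \frac{10136}{5}$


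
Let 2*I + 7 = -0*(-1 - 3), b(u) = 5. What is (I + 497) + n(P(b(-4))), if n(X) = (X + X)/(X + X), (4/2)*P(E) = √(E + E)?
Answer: 989/2 ≈ 494.50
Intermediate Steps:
P(E) = √2*√E/2 (P(E) = √(E + E)/2 = √(2*E)/2 = (√2*√E)/2 = √2*√E/2)
n(X) = 1 (n(X) = (2*X)/((2*X)) = (2*X)*(1/(2*X)) = 1)
I = -7/2 (I = -7/2 + (-0*(-1 - 3))/2 = -7/2 + (-0*(-4))/2 = -7/2 + (-225*0)/2 = -7/2 + (½)*0 = -7/2 + 0 = -7/2 ≈ -3.5000)
(I + 497) + n(P(b(-4))) = (-7/2 + 497) + 1 = 987/2 + 1 = 989/2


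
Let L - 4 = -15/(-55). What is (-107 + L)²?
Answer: 1276900/121 ≈ 10553.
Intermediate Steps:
L = 47/11 (L = 4 - 15/(-55) = 4 - 15*(-1/55) = 4 + 3/11 = 47/11 ≈ 4.2727)
(-107 + L)² = (-107 + 47/11)² = (-1130/11)² = 1276900/121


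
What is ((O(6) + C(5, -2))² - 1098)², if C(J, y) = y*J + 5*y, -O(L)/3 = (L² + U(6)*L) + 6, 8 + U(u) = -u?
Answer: 102779044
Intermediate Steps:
U(u) = -8 - u
O(L) = -18 - 3*L² + 42*L (O(L) = -3*((L² + (-8 - 1*6)*L) + 6) = -3*((L² + (-8 - 6)*L) + 6) = -3*((L² - 14*L) + 6) = -3*(6 + L² - 14*L) = -18 - 3*L² + 42*L)
C(J, y) = 5*y + J*y (C(J, y) = J*y + 5*y = 5*y + J*y)
((O(6) + C(5, -2))² - 1098)² = (((-18 - 3*6² + 42*6) - 2*(5 + 5))² - 1098)² = (((-18 - 3*36 + 252) - 2*10)² - 1098)² = (((-18 - 108 + 252) - 20)² - 1098)² = ((126 - 20)² - 1098)² = (106² - 1098)² = (11236 - 1098)² = 10138² = 102779044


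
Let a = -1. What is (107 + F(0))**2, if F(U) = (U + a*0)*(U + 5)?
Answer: 11449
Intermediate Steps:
F(U) = U*(5 + U) (F(U) = (U - 1*0)*(U + 5) = (U + 0)*(5 + U) = U*(5 + U))
(107 + F(0))**2 = (107 + 0*(5 + 0))**2 = (107 + 0*5)**2 = (107 + 0)**2 = 107**2 = 11449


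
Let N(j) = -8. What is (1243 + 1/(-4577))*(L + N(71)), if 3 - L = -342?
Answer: 1917263770/4577 ≈ 4.1889e+5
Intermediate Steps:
L = 345 (L = 3 - 1*(-342) = 3 + 342 = 345)
(1243 + 1/(-4577))*(L + N(71)) = (1243 + 1/(-4577))*(345 - 8) = (1243 - 1/4577)*337 = (5689210/4577)*337 = 1917263770/4577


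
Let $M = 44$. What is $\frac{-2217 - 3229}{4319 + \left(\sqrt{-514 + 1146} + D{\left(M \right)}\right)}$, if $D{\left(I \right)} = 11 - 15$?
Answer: $- \frac{3357070}{2659799} + \frac{1556 \sqrt{158}}{2659799} \approx -1.2548$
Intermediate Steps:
$D{\left(I \right)} = -4$
$\frac{-2217 - 3229}{4319 + \left(\sqrt{-514 + 1146} + D{\left(M \right)}\right)} = \frac{-2217 - 3229}{4319 - \left(4 - \sqrt{-514 + 1146}\right)} = - \frac{5446}{4319 - \left(4 - \sqrt{632}\right)} = - \frac{5446}{4319 - \left(4 - 2 \sqrt{158}\right)} = - \frac{5446}{4315 + 2 \sqrt{158}}$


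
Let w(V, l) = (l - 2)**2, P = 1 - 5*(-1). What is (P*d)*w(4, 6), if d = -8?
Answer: -768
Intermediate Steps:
P = 6 (P = 1 + 5 = 6)
w(V, l) = (-2 + l)**2
(P*d)*w(4, 6) = (6*(-8))*(-2 + 6)**2 = -48*4**2 = -48*16 = -768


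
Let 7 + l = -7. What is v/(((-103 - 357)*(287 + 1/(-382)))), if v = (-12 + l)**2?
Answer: -64558/12607795 ≈ -0.0051205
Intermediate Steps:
l = -14 (l = -7 - 7 = -14)
v = 676 (v = (-12 - 14)**2 = (-26)**2 = 676)
v/(((-103 - 357)*(287 + 1/(-382)))) = 676/(((-103 - 357)*(287 + 1/(-382)))) = 676/((-460*(287 - 1/382))) = 676/((-460*109633/382)) = 676/(-25215590/191) = 676*(-191/25215590) = -64558/12607795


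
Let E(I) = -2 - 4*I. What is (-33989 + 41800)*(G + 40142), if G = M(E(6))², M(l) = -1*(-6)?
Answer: 313830358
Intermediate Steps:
M(l) = 6
G = 36 (G = 6² = 36)
(-33989 + 41800)*(G + 40142) = (-33989 + 41800)*(36 + 40142) = 7811*40178 = 313830358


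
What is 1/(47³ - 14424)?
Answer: 1/89399 ≈ 1.1186e-5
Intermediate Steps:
1/(47³ - 14424) = 1/(103823 - 14424) = 1/89399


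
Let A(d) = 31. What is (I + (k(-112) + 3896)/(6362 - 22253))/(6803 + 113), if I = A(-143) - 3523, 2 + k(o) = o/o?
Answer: -55495267/109902156 ≈ -0.50495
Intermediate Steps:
k(o) = -1 (k(o) = -2 + o/o = -2 + 1 = -1)
I = -3492 (I = 31 - 3523 = -3492)
(I + (k(-112) + 3896)/(6362 - 22253))/(6803 + 113) = (-3492 + (-1 + 3896)/(6362 - 22253))/(6803 + 113) = (-3492 + 3895/(-15891))/6916 = (-3492 + 3895*(-1/15891))*(1/6916) = (-3492 - 3895/15891)*(1/6916) = -55495267/15891*1/6916 = -55495267/109902156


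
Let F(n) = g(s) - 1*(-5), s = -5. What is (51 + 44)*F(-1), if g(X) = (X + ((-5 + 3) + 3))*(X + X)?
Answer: 4275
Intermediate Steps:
g(X) = 2*X*(1 + X) (g(X) = (X + (-2 + 3))*(2*X) = (X + 1)*(2*X) = (1 + X)*(2*X) = 2*X*(1 + X))
F(n) = 45 (F(n) = 2*(-5)*(1 - 5) - 1*(-5) = 2*(-5)*(-4) + 5 = 40 + 5 = 45)
(51 + 44)*F(-1) = (51 + 44)*45 = 95*45 = 4275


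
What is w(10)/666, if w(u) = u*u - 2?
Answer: 49/333 ≈ 0.14715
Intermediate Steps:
w(u) = -2 + u**2 (w(u) = u**2 - 2 = -2 + u**2)
w(10)/666 = (-2 + 10**2)/666 = (-2 + 100)*(1/666) = 98*(1/666) = 49/333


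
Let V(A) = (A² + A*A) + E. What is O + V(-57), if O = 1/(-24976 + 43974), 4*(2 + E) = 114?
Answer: 61976226/9499 ≈ 6524.5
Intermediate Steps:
E = 53/2 (E = -2 + (¼)*114 = -2 + 57/2 = 53/2 ≈ 26.500)
V(A) = 53/2 + 2*A² (V(A) = (A² + A*A) + 53/2 = (A² + A²) + 53/2 = 2*A² + 53/2 = 53/2 + 2*A²)
O = 1/18998 ≈ 5.2637e-5
O + V(-57) = 1/18998 + (53/2 + 2*(-57)²) = 1/18998 + (53/2 + 2*3249) = 1/18998 + (53/2 + 6498) = 1/18998 + 13049/2 = 61976226/9499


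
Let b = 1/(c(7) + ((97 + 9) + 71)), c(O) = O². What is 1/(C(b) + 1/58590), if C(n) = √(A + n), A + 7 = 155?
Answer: -6620670/57411664578337 + 1716394050*√7559474/57411664578337 ≈ 0.082198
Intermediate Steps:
A = 148 (A = -7 + 155 = 148)
b = 1/226 (b = 1/(7² + ((97 + 9) + 71)) = 1/(49 + (106 + 71)) = 1/(49 + 177) = 1/226 ≈ 0.0044248)
C(n) = √(148 + n)
1/(C(b) + 1/58590) = 1/(√(148 + 1/226) + 1/58590) = 1/(√(33449/226) + 1/58590) = 1/(√7559474/226 + 1/58590) = 1/(1/58590 + √7559474/226)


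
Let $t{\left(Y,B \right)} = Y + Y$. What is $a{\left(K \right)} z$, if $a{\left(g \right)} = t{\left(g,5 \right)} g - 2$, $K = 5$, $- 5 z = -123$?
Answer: $\frac{5904}{5} \approx 1180.8$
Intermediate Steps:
$z = \frac{123}{5}$ ($z = \left(- \frac{1}{5}\right) \left(-123\right) = \frac{123}{5} \approx 24.6$)
$t{\left(Y,B \right)} = 2 Y$
$a{\left(g \right)} = -2 + 2 g^{2}$ ($a{\left(g \right)} = 2 g g - 2 = 2 g^{2} - 2 = -2 + 2 g^{2}$)
$a{\left(K \right)} z = \left(-2 + 2 \cdot 5^{2}\right) \frac{123}{5} = \left(-2 + 2 \cdot 25\right) \frac{123}{5} = \left(-2 + 50\right) \frac{123}{5} = 48 \cdot \frac{123}{5} = \frac{5904}{5}$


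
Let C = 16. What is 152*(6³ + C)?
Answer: 35264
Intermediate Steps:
152*(6³ + C) = 152*(6³ + 16) = 152*(216 + 16) = 152*232 = 35264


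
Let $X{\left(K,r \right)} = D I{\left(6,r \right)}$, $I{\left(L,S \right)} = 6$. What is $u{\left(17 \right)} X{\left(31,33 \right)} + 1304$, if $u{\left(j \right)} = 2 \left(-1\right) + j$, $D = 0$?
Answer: $1304$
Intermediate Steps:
$X{\left(K,r \right)} = 0$ ($X{\left(K,r \right)} = 0 \cdot 6 = 0$)
$u{\left(j \right)} = -2 + j$
$u{\left(17 \right)} X{\left(31,33 \right)} + 1304 = \left(-2 + 17\right) 0 + 1304 = 15 \cdot 0 + 1304 = 0 + 1304 = 1304$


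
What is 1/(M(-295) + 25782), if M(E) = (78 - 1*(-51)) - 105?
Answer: 1/25806 ≈ 3.8751e-5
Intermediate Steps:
M(E) = 24 (M(E) = (78 + 51) - 105 = 129 - 105 = 24)
1/(M(-295) + 25782) = 1/(24 + 25782) = 1/25806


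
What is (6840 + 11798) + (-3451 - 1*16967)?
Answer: -1780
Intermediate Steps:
(6840 + 11798) + (-3451 - 1*16967) = 18638 + (-3451 - 16967) = 18638 - 20418 = -1780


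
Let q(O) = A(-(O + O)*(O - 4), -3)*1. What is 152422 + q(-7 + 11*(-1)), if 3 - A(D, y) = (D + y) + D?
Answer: 154012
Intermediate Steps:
A(D, y) = 3 - y - 2*D (A(D, y) = 3 - ((D + y) + D) = 3 - (y + 2*D) = 3 + (-y - 2*D) = 3 - y - 2*D)
q(O) = 6 + 4*O*(-4 + O) (q(O) = (3 - 1*(-3) - (-2)*(O + O)*(O - 4))*1 = (3 + 3 - (-2)*(2*O)*(-4 + O))*1 = (3 + 3 - (-2)*2*O*(-4 + O))*1 = (3 + 3 - (-4)*O*(-4 + O))*1 = (3 + 3 + 4*O*(-4 + O))*1 = (6 + 4*O*(-4 + O))*1 = 6 + 4*O*(-4 + O))
152422 + q(-7 + 11*(-1)) = 152422 + (6 + 4*(-7 + 11*(-1))*(-4 + (-7 + 11*(-1)))) = 152422 + (6 + 4*(-7 - 11)*(-4 + (-7 - 11))) = 152422 + (6 + 4*(-18)*(-4 - 18)) = 152422 + (6 + 4*(-18)*(-22)) = 152422 + (6 + 1584) = 152422 + 1590 = 154012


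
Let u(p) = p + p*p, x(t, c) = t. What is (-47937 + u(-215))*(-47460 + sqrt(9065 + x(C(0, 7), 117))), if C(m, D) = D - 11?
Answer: 91455420 - 1927*sqrt(9061) ≈ 9.1272e+7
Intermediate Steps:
C(m, D) = -11 + D
u(p) = p + p**2
(-47937 + u(-215))*(-47460 + sqrt(9065 + x(C(0, 7), 117))) = (-47937 - 215*(1 - 215))*(-47460 + sqrt(9065 + (-11 + 7))) = (-47937 - 215*(-214))*(-47460 + sqrt(9065 - 4)) = (-47937 + 46010)*(-47460 + sqrt(9061)) = -1927*(-47460 + sqrt(9061)) = 91455420 - 1927*sqrt(9061)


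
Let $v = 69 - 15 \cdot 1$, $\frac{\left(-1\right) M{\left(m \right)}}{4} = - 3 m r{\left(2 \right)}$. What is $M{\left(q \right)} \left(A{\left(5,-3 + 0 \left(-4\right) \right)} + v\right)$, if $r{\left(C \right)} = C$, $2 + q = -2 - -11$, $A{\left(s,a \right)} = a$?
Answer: $8568$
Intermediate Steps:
$q = 7$ ($q = -2 - -9 = -2 + \left(-2 + 11\right) = -2 + 9 = 7$)
$M{\left(m \right)} = 24 m$ ($M{\left(m \right)} = - 4 - 3 m 2 = - 4 \left(- 6 m\right) = 24 m$)
$v = 54$ ($v = 69 - 15 = 54$)
$M{\left(q \right)} \left(A{\left(5,-3 + 0 \left(-4\right) \right)} + v\right) = 24 \cdot 7 \left(\left(-3 + 0 \left(-4\right)\right) + 54\right) = 168 \left(\left(-3 + 0\right) + 54\right) = 168 \left(-3 + 54\right) = 168 \cdot 51 = 8568$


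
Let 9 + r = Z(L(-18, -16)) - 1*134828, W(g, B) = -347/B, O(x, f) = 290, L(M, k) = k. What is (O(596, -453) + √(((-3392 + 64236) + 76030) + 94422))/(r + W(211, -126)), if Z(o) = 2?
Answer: -36540/16988863 - 1008*√3614/16988863 ≈ -0.0057177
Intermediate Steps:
r = -134835 (r = -9 + (2 - 1*134828) = -9 + (2 - 134828) = -9 - 134826 = -134835)
(O(596, -453) + √(((-3392 + 64236) + 76030) + 94422))/(r + W(211, -126)) = (290 + √(((-3392 + 64236) + 76030) + 94422))/(-134835 - 347/(-126)) = (290 + √((60844 + 76030) + 94422))/(-134835 - 347*(-1/126)) = (290 + √(136874 + 94422))/(-134835 + 347/126) = (290 + √231296)/(-16988863/126) = (290 + 8*√3614)*(-126/16988863) = -36540/16988863 - 1008*√3614/16988863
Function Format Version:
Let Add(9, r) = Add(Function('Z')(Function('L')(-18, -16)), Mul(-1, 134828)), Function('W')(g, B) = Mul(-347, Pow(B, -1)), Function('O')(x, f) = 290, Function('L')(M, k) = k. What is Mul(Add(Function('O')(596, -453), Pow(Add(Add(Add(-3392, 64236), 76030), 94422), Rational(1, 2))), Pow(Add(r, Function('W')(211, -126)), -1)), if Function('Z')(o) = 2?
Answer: Add(Rational(-36540, 16988863), Mul(Rational(-1008, 16988863), Pow(3614, Rational(1, 2)))) ≈ -0.0057177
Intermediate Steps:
r = -134835 (r = Add(-9, Add(2, Mul(-1, 134828))) = Add(-9, Add(2, -134828)) = Add(-9, -134826) = -134835)
Mul(Add(Function('O')(596, -453), Pow(Add(Add(Add(-3392, 64236), 76030), 94422), Rational(1, 2))), Pow(Add(r, Function('W')(211, -126)), -1)) = Mul(Add(290, Pow(Add(Add(Add(-3392, 64236), 76030), 94422), Rational(1, 2))), Pow(Add(-134835, Mul(-347, Pow(-126, -1))), -1)) = Mul(Add(290, Pow(Add(Add(60844, 76030), 94422), Rational(1, 2))), Pow(Add(-134835, Mul(-347, Rational(-1, 126))), -1)) = Mul(Add(290, Pow(Add(136874, 94422), Rational(1, 2))), Pow(Add(-134835, Rational(347, 126)), -1)) = Mul(Add(290, Pow(231296, Rational(1, 2))), Pow(Rational(-16988863, 126), -1)) = Mul(Add(290, Mul(8, Pow(3614, Rational(1, 2)))), Rational(-126, 16988863)) = Add(Rational(-36540, 16988863), Mul(Rational(-1008, 16988863), Pow(3614, Rational(1, 2))))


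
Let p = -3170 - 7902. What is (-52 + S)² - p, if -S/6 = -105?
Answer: 345156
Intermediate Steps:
S = 630 (S = -6*(-105) = 630)
p = -11072
(-52 + S)² - p = (-52 + 630)² - 1*(-11072) = 578² + 11072 = 334084 + 11072 = 345156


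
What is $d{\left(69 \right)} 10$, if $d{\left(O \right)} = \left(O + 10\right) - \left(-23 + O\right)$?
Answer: $330$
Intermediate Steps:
$d{\left(O \right)} = 33$ ($d{\left(O \right)} = \left(10 + O\right) - \left(-23 + O\right) = 33$)
$d{\left(69 \right)} 10 = 33 \cdot 10 = 330$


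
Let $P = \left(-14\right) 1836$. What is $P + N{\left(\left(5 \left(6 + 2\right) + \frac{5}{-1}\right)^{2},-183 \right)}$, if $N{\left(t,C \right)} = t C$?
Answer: $-249879$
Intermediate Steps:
$P = -25704$
$N{\left(t,C \right)} = C t$
$P + N{\left(\left(5 \left(6 + 2\right) + \frac{5}{-1}\right)^{2},-183 \right)} = -25704 - 183 \left(5 \left(6 + 2\right) + \frac{5}{-1}\right)^{2} = -25704 - 183 \left(5 \cdot 8 + 5 \left(-1\right)\right)^{2} = -25704 - 183 \left(40 - 5\right)^{2} = -25704 - 183 \cdot 35^{2} = -25704 - 224175 = -249879$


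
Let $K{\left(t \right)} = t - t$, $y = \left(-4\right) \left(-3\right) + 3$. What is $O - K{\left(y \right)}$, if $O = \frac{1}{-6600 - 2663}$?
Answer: $- \frac{1}{9263} \approx -0.00010796$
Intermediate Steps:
$y = 15$ ($y = 12 + 3 = 15$)
$O = - \frac{1}{9263}$ ($O = \frac{1}{-9263} = - \frac{1}{9263} \approx -0.00010796$)
$K{\left(t \right)} = 0$
$O - K{\left(y \right)} = - \frac{1}{9263} - 0 = - \frac{1}{9263} + 0 = - \frac{1}{9263}$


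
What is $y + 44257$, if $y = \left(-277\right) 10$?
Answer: $41487$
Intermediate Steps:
$y = -2770$
$y + 44257 = -2770 + 44257 = 41487$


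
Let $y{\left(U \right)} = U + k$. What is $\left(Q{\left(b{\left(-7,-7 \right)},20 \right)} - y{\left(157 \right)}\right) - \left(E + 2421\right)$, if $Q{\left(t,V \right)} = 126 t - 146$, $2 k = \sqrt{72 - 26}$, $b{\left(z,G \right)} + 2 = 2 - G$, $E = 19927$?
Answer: $-21769 - \frac{\sqrt{46}}{2} \approx -21772.0$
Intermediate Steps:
$b{\left(z,G \right)} = - G$ ($b{\left(z,G \right)} = -2 - \left(-2 + G\right) = - G$)
$k = \frac{\sqrt{46}}{2}$ ($k = \frac{\sqrt{72 - 26}}{2} = \frac{\sqrt{46}}{2} \approx 3.3912$)
$y{\left(U \right)} = U + \frac{\sqrt{46}}{2}$
$Q{\left(t,V \right)} = -146 + 126 t$
$\left(Q{\left(b{\left(-7,-7 \right)},20 \right)} - y{\left(157 \right)}\right) - \left(E + 2421\right) = \left(\left(-146 + 126 \left(\left(-1\right) \left(-7\right)\right)\right) - \left(157 + \frac{\sqrt{46}}{2}\right)\right) - \left(19927 + 2421\right) = \left(\left(-146 + 126 \cdot 7\right) - \left(157 + \frac{\sqrt{46}}{2}\right)\right) - 22348 = \left(\left(-146 + 882\right) - \left(157 + \frac{\sqrt{46}}{2}\right)\right) - 22348 = \left(736 - \left(157 + \frac{\sqrt{46}}{2}\right)\right) - 22348 = \left(579 - \frac{\sqrt{46}}{2}\right) - 22348 = -21769 - \frac{\sqrt{46}}{2}$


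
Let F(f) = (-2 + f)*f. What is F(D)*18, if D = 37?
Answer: 23310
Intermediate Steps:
F(f) = f*(-2 + f)
F(D)*18 = (37*(-2 + 37))*18 = (37*35)*18 = 1295*18 = 23310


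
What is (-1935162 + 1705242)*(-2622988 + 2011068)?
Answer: 140692646400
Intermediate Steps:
(-1935162 + 1705242)*(-2622988 + 2011068) = -229920*(-611920) = 140692646400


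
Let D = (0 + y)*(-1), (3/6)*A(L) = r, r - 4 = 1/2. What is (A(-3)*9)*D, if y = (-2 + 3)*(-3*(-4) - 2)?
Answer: -810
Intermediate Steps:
y = 10 (y = 1*(12 - 2) = 1*10 = 10)
r = 9/2 (r = 4 + 1/2 = 4 + 1*(½) = 4 + ½ = 9/2 ≈ 4.5000)
A(L) = 9 (A(L) = 2*(9/2) = 9)
D = -10 (D = (0 + 10)*(-1) = 10*(-1) = -10)
(A(-3)*9)*D = (9*9)*(-10) = 81*(-10) = -810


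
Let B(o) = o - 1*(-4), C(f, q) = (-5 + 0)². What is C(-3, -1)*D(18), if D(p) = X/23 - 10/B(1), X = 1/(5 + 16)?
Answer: -24125/483 ≈ -49.948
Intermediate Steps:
C(f, q) = 25 (C(f, q) = (-5)² = 25)
B(o) = 4 + o (B(o) = o + 4 = 4 + o)
X = 1/21 ≈ 0.047619
D(p) = -965/483 (D(p) = (1/21)/23 - 10/(4 + 1) = (1/21)*(1/23) - 10/5 = 1/483 - 10*⅕ = 1/483 - 2 = -965/483)
C(-3, -1)*D(18) = 25*(-965/483) = -24125/483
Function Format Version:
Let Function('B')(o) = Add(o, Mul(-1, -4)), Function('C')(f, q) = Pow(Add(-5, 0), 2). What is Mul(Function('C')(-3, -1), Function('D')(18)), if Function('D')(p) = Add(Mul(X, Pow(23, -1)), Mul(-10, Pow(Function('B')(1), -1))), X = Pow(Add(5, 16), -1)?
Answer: Rational(-24125, 483) ≈ -49.948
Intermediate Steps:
Function('C')(f, q) = 25 (Function('C')(f, q) = Pow(-5, 2) = 25)
Function('B')(o) = Add(4, o) (Function('B')(o) = Add(o, 4) = Add(4, o))
X = Rational(1, 21) (X = Pow(21, -1) = Rational(1, 21) ≈ 0.047619)
Function('D')(p) = Rational(-965, 483) (Function('D')(p) = Add(Mul(Rational(1, 21), Pow(23, -1)), Mul(-10, Pow(Add(4, 1), -1))) = Add(Mul(Rational(1, 21), Rational(1, 23)), Mul(-10, Pow(5, -1))) = Add(Rational(1, 483), Mul(-10, Rational(1, 5))) = Add(Rational(1, 483), -2) = Rational(-965, 483))
Mul(Function('C')(-3, -1), Function('D')(18)) = Mul(25, Rational(-965, 483)) = Rational(-24125, 483)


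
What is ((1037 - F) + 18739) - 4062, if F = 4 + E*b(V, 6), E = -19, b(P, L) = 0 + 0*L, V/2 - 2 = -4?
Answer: 15710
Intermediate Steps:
V = -4 (V = 4 + 2*(-4) = 4 - 8 = -4)
b(P, L) = 0 (b(P, L) = 0 + 0 = 0)
F = 4 (F = 4 - 19*0 = 4 + 0 = 4)
((1037 - F) + 18739) - 4062 = ((1037 - 1*4) + 18739) - 4062 = ((1037 - 4) + 18739) - 4062 = (1033 + 18739) - 4062 = 19772 - 4062 = 15710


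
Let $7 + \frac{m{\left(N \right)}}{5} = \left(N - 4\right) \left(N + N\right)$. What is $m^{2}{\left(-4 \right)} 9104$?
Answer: $739472400$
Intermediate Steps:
$m{\left(N \right)} = -35 + 10 N \left(-4 + N\right)$ ($m{\left(N \right)} = -35 + 5 \left(N - 4\right) \left(N + N\right) = -35 + 5 \left(-4 + N\right) 2 N = -35 + 5 \cdot 2 N \left(-4 + N\right) = -35 + 10 N \left(-4 + N\right)$)
$m^{2}{\left(-4 \right)} 9104 = \left(-35 - -160 + 10 \left(-4\right)^{2}\right)^{2} \cdot 9104 = \left(-35 + 160 + 10 \cdot 16\right)^{2} \cdot 9104 = \left(-35 + 160 + 160\right)^{2} \cdot 9104 = 285^{2} \cdot 9104 = 81225 \cdot 9104 = 739472400$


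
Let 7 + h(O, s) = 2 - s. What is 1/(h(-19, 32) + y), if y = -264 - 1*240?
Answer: -1/541 ≈ -0.0018484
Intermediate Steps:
h(O, s) = -5 - s (h(O, s) = -7 + (2 - s) = -5 - s)
y = -504 (y = -264 - 240 = -504)
1/(h(-19, 32) + y) = 1/((-5 - 1*32) - 504) = 1/((-5 - 32) - 504) = 1/(-37 - 504) = 1/(-541) = -1/541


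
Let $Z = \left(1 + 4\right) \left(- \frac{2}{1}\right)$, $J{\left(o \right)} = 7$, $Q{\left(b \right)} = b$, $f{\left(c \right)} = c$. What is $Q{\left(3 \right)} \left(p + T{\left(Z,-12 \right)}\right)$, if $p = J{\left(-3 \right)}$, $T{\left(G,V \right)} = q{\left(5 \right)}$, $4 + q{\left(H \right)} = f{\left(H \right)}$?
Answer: $24$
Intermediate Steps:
$q{\left(H \right)} = -4 + H$
$Z = -10$ ($Z = 5 \left(\left(-2\right) 1\right) = 5 \left(-2\right) = -10$)
$T{\left(G,V \right)} = 1$ ($T{\left(G,V \right)} = -4 + 5 = 1$)
$p = 7$
$Q{\left(3 \right)} \left(p + T{\left(Z,-12 \right)}\right) = 3 \left(7 + 1\right) = 3 \cdot 8 = 24$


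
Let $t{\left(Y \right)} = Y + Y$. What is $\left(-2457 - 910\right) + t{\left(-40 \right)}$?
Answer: $-3447$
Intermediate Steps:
$t{\left(Y \right)} = 2 Y$
$\left(-2457 - 910\right) + t{\left(-40 \right)} = \left(-2457 - 910\right) + 2 \left(-40\right) = -3367 - 80 = -3447$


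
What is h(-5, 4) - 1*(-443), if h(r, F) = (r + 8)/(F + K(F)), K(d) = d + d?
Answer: 1773/4 ≈ 443.25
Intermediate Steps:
K(d) = 2*d
h(r, F) = (8 + r)/(3*F) (h(r, F) = (r + 8)/(F + 2*F) = (8 + r)/((3*F)) = (8 + r)*(1/(3*F)) = (8 + r)/(3*F))
h(-5, 4) - 1*(-443) = (⅓)*(8 - 5)/4 - 1*(-443) = (⅓)*(¼)*3 + 443 = ¼ + 443 = 1773/4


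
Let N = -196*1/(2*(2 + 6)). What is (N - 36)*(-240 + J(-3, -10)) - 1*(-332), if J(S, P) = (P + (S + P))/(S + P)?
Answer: 614985/52 ≈ 11827.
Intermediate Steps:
N = -49/4 (N = -196/(8*2) = -196/16 = -196*1/16 = -49/4 ≈ -12.250)
J(S, P) = (S + 2*P)/(P + S) (J(S, P) = (P + (P + S))/(P + S) = (S + 2*P)/(P + S))
(N - 36)*(-240 + J(-3, -10)) - 1*(-332) = (-49/4 - 36)*(-240 + (-3 + 2*(-10))/(-10 - 3)) - 1*(-332) = -193*(-240 + (-3 - 20)/(-13))/4 + 332 = -193*(-240 - 1/13*(-23))/4 + 332 = -193*(-240 + 23/13)/4 + 332 = -193/4*(-3097/13) + 332 = 597721/52 + 332 = 614985/52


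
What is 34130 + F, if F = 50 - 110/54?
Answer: 922805/27 ≈ 34178.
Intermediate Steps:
F = 1295/27 (F = 50 - 110*1/54 = 50 - 55/27 = 1295/27 ≈ 47.963)
34130 + F = 34130 + 1295/27 = 922805/27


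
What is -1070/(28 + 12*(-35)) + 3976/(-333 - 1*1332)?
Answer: 111479/326340 ≈ 0.34160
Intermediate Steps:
-1070/(28 + 12*(-35)) + 3976/(-333 - 1*1332) = -1070/(28 - 420) + 3976/(-333 - 1332) = -1070/(-392) + 3976/(-1665) = -1070*(-1/392) + 3976*(-1/1665) = 535/196 - 3976/1665 = 111479/326340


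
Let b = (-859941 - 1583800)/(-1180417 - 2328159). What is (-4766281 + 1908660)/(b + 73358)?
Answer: -10026180457696/257384561949 ≈ -38.954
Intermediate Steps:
b = 2443741/3508576 (b = -2443741/(-3508576) = -2443741*(-1/3508576) = 2443741/3508576 ≈ 0.69650)
(-4766281 + 1908660)/(b + 73358) = (-4766281 + 1908660)/(2443741/3508576 + 73358) = -2857621/257384561949/3508576 = -2857621*3508576/257384561949 = -10026180457696/257384561949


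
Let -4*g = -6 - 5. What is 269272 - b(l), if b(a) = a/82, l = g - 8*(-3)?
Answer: 88321109/328 ≈ 2.6927e+5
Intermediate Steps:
g = 11/4 (g = -(-6 - 5)/4 = -¼*(-11) = 11/4 ≈ 2.7500)
l = 107/4 (l = 11/4 - 8*(-3) = 11/4 + 24 = 107/4 ≈ 26.750)
b(a) = a/82 (b(a) = a*(1/82) = a/82)
269272 - b(l) = 269272 - 107/(82*4) = 269272 - 1*107/328 = 269272 - 107/328 = 88321109/328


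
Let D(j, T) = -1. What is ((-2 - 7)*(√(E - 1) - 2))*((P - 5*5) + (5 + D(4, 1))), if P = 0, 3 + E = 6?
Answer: -378 + 189*√2 ≈ -110.71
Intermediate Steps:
E = 3 (E = -3 + 6 = 3)
((-2 - 7)*(√(E - 1) - 2))*((P - 5*5) + (5 + D(4, 1))) = ((-2 - 7)*(√(3 - 1) - 2))*((0 - 5*5) + (5 - 1)) = (-9*(√2 - 2))*((0 - 25) + 4) = (-9*(-2 + √2))*(-25 + 4) = (18 - 9*√2)*(-21) = -378 + 189*√2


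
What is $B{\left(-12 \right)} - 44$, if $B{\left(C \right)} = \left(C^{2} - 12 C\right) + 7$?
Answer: $251$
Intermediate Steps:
$B{\left(C \right)} = 7 + C^{2} - 12 C$
$B{\left(-12 \right)} - 44 = \left(7 + \left(-12\right)^{2} - -144\right) - 44 = \left(7 + 144 + 144\right) - 44 = 295 - 44 = 251$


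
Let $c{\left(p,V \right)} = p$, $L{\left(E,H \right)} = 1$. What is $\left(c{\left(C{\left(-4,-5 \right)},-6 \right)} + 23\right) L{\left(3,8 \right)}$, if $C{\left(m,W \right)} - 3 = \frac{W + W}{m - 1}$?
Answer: $28$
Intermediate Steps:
$C{\left(m,W \right)} = 3 + \frac{2 W}{-1 + m}$ ($C{\left(m,W \right)} = 3 + \frac{W + W}{m - 1} = 3 + \frac{2 W}{-1 + m}$)
$\left(c{\left(C{\left(-4,-5 \right)},-6 \right)} + 23\right) L{\left(3,8 \right)} = \left(\frac{-3 + 2 \left(-5\right) + 3 \left(-4\right)}{-1 - 4} + 23\right) 1 = \left(\frac{-3 - 10 - 12}{-5} + 23\right) 1 = \left(\left(- \frac{1}{5}\right) \left(-25\right) + 23\right) 1 = \left(5 + 23\right) 1 = 28 \cdot 1 = 28$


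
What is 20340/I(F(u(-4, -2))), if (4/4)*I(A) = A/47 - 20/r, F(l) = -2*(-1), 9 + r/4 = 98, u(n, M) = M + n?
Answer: -28360740/19 ≈ -1.4927e+6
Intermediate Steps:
r = 356 (r = -36 + 4*98 = -36 + 392 = 356)
F(l) = 2
I(A) = -5/89 + A/47 (I(A) = A/47 - 20/356 = A*(1/47) - 20*1/356 = A/47 - 5/89 = -5/89 + A/47)
20340/I(F(u(-4, -2))) = 20340/(-5/89 + (1/47)*2) = 20340/(-5/89 + 2/47) = 20340/(-57/4183) = 20340*(-4183/57) = -28360740/19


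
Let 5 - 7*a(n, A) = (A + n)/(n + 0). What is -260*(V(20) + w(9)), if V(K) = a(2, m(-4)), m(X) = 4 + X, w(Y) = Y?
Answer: -17420/7 ≈ -2488.6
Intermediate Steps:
a(n, A) = 5/7 - (A + n)/(7*n) (a(n, A) = 5/7 - (A + n)/(7*(n + 0)) = 5/7 - (A + n)/(7*n))
V(K) = 4/7 (V(K) = (⅐)*(-(4 - 4) + 4*2)/2 = (⅐)*(½)*(-1*0 + 8) = (⅐)*(½)*(0 + 8) = (⅐)*(½)*8 = 4/7)
-260*(V(20) + w(9)) = -260*(4/7 + 9) = -260*67/7 = -17420/7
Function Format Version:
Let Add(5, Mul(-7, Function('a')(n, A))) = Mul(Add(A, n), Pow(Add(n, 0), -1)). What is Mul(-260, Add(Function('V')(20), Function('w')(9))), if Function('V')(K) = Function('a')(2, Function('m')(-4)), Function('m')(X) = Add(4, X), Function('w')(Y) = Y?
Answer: Rational(-17420, 7) ≈ -2488.6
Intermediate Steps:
Function('a')(n, A) = Add(Rational(5, 7), Mul(Rational(-1, 7), Pow(n, -1), Add(A, n))) (Function('a')(n, A) = Add(Rational(5, 7), Mul(Rational(-1, 7), Mul(Add(A, n), Pow(Add(n, 0), -1)))) = Add(Rational(5, 7), Mul(Rational(-1, 7), Mul(Add(A, n), Pow(n, -1)))) = Add(Rational(5, 7), Mul(Rational(-1, 7), Mul(Pow(n, -1), Add(A, n)))) = Add(Rational(5, 7), Mul(Rational(-1, 7), Pow(n, -1), Add(A, n))))
Function('V')(K) = Rational(4, 7) (Function('V')(K) = Mul(Rational(1, 7), Pow(2, -1), Add(Mul(-1, Add(4, -4)), Mul(4, 2))) = Mul(Rational(1, 7), Rational(1, 2), Add(Mul(-1, 0), 8)) = Mul(Rational(1, 7), Rational(1, 2), Add(0, 8)) = Mul(Rational(1, 7), Rational(1, 2), 8) = Rational(4, 7))
Mul(-260, Add(Function('V')(20), Function('w')(9))) = Mul(-260, Add(Rational(4, 7), 9)) = Mul(-260, Rational(67, 7)) = Rational(-17420, 7)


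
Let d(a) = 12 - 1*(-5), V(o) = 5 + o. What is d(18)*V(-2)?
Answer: 51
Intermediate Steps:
d(a) = 17 (d(a) = 12 + 5 = 17)
d(18)*V(-2) = 17*(5 - 2) = 17*3 = 51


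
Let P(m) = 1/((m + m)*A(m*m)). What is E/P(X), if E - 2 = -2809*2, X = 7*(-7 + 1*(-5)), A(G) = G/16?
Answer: 416078208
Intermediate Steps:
A(G) = G/16 (A(G) = G*(1/16) = G/16)
X = -84 (X = 7*(-7 - 5) = 7*(-12) = -84)
E = -5616 (E = 2 - 2809*2 = 2 - 5618 = -5616)
P(m) = 8/m³ (P(m) = 1/((m + m)*(((m*m)/16))) = 1/(((2*m))*((m²/16))) = (1/(2*m))*(16/m²) = 8/m³)
E/P(X) = -5616/(8/(-84)³) = -5616/(8*(-1/592704)) = -5616/(-1/74088) = -5616*(-74088) = 416078208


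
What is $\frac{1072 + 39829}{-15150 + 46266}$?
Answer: $\frac{40901}{31116} \approx 1.3145$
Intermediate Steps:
$\frac{1072 + 39829}{-15150 + 46266} = \frac{40901}{31116}$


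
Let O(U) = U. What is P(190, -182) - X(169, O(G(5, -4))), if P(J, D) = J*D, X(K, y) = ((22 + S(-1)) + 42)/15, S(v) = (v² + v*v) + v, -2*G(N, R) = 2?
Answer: -103753/3 ≈ -34584.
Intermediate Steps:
G(N, R) = -1 (G(N, R) = -½*2 = -1)
S(v) = v + 2*v² (S(v) = (v² + v²) + v = 2*v² + v = v + 2*v²)
X(K, y) = 13/3 (X(K, y) = ((22 - (1 + 2*(-1))) + 42)/15 = ((22 - (1 - 2)) + 42)*(1/15) = ((22 - 1*(-1)) + 42)*(1/15) = ((22 + 1) + 42)*(1/15) = (23 + 42)*(1/15) = 65*(1/15) = 13/3)
P(J, D) = D*J
P(190, -182) - X(169, O(G(5, -4))) = -182*190 - 1*13/3 = -34580 - 13/3 = -103753/3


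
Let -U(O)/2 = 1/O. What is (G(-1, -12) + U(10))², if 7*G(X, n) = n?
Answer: 4489/1225 ≈ 3.6645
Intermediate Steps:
G(X, n) = n/7
U(O) = -2/O
(G(-1, -12) + U(10))² = ((⅐)*(-12) - 2/10)² = (-12/7 - 2*⅒)² = (-12/7 - ⅕)² = (-67/35)² = 4489/1225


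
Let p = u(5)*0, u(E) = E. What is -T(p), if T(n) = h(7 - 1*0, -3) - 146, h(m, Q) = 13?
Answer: 133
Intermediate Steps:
p = 0 (p = 5*0 = 0)
T(n) = -133 (T(n) = 13 - 146 = -133)
-T(p) = -1*(-133) = 133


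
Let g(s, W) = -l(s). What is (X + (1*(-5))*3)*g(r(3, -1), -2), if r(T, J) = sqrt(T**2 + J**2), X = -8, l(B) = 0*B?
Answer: 0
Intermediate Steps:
l(B) = 0
r(T, J) = sqrt(J**2 + T**2)
g(s, W) = 0 (g(s, W) = -1*0 = 0)
(X + (1*(-5))*3)*g(r(3, -1), -2) = (-8 + (1*(-5))*3)*0 = (-8 - 5*3)*0 = (-8 - 15)*0 = -23*0 = 0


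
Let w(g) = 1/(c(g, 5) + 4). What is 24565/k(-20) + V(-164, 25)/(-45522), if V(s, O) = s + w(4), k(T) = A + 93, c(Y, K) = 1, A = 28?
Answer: 621259861/3060090 ≈ 203.02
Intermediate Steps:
w(g) = ⅕ (w(g) = 1/(1 + 4) = 1/5 = ⅕)
k(T) = 121 (k(T) = 28 + 93 = 121)
V(s, O) = ⅕ + s (V(s, O) = s + ⅕ = ⅕ + s)
24565/k(-20) + V(-164, 25)/(-45522) = 24565/121 + (⅕ - 164)/(-45522) = 24565*(1/121) - 819/5*(-1/45522) = 24565/121 + 91/25290 = 621259861/3060090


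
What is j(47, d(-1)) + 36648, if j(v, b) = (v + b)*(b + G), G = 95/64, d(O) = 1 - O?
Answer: 2356399/64 ≈ 36819.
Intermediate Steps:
G = 95/64 (G = 95*(1/64) = 95/64 ≈ 1.4844)
j(v, b) = (95/64 + b)*(b + v) (j(v, b) = (v + b)*(b + 95/64) = (b + v)*(95/64 + b) = (95/64 + b)*(b + v))
j(47, d(-1)) + 36648 = ((1 - 1*(-1))² + 95*(1 - 1*(-1))/64 + (95/64)*47 + (1 - 1*(-1))*47) + 36648 = ((1 + 1)² + 95*(1 + 1)/64 + 4465/64 + (1 + 1)*47) + 36648 = (2² + (95/64)*2 + 4465/64 + 2*47) + 36648 = (4 + 95/32 + 4465/64 + 94) + 36648 = 10927/64 + 36648 = 2356399/64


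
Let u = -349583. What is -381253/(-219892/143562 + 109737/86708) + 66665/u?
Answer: 829530178140543213337/578967538556693 ≈ 1.4328e+6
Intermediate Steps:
-381253/(-219892/143562 + 109737/86708) + 66665/u = -381253/(-219892/143562 + 109737/86708) + 66665/(-349583) = -381253/(-219892*1/143562 + 109737*(1/86708)) + 66665*(-1/349583) = -381253/(-109946/71781 + 109737/86708) - 66665/349583 = -381253/(-1656166171/6223986948) - 66665/349583 = -381253*(-6223986948/1656166171) - 66665/349583 = 2372913695885844/1656166171 - 66665/349583 = 829530178140543213337/578967538556693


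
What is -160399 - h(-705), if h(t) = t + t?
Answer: -158989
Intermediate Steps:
h(t) = 2*t
-160399 - h(-705) = -160399 - 2*(-705) = -160399 - 1*(-1410) = -160399 + 1410 = -158989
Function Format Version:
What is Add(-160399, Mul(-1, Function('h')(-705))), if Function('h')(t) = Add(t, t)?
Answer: -158989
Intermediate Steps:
Function('h')(t) = Mul(2, t)
Add(-160399, Mul(-1, Function('h')(-705))) = Add(-160399, Mul(-1, Mul(2, -705))) = Add(-160399, Mul(-1, -1410)) = Add(-160399, 1410) = -158989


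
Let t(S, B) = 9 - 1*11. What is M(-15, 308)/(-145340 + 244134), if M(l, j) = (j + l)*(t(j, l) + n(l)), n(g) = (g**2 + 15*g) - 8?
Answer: -1465/49397 ≈ -0.029658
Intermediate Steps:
t(S, B) = -2 (t(S, B) = 9 - 11 = -2)
n(g) = -8 + g**2 + 15*g
M(l, j) = (j + l)*(-10 + l**2 + 15*l) (M(l, j) = (j + l)*(-2 + (-8 + l**2 + 15*l)) = (j + l)*(-10 + l**2 + 15*l))
M(-15, 308)/(-145340 + 244134) = ((-15)**3 - 10*308 - 10*(-15) + 15*(-15)**2 + 308*(-15)**2 + 15*308*(-15))/(-145340 + 244134) = (-3375 - 3080 + 150 + 15*225 + 308*225 - 69300)/98794 = (-3375 - 3080 + 150 + 3375 + 69300 - 69300)*(1/98794) = -2930*1/98794 = -1465/49397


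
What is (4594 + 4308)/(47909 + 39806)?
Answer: 8902/87715 ≈ 0.10149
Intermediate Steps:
(4594 + 4308)/(47909 + 39806) = 8902/87715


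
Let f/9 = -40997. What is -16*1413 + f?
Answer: -391581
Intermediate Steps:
f = -368973 (f = 9*(-40997) = -368973)
-16*1413 + f = -16*1413 - 368973 = -22608 - 368973 = -391581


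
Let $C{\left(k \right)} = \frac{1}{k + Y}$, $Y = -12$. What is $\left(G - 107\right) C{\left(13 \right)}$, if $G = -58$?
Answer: $-165$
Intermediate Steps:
$C{\left(k \right)} = \frac{1}{-12 + k}$ ($C{\left(k \right)} = \frac{1}{k - 12} = \frac{1}{-12 + k}$)
$\left(G - 107\right) C{\left(13 \right)} = \frac{-58 - 107}{-12 + 13} = - \frac{165}{1} = \left(-165\right) 1 = -165$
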